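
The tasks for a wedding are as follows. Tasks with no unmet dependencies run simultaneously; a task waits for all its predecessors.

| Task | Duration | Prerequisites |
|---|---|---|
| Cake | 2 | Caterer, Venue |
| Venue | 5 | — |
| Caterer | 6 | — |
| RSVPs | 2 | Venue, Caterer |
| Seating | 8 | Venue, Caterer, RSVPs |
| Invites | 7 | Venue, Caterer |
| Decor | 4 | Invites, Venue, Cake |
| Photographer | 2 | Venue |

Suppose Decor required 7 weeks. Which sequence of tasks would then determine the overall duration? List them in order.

Actual critical path: Caterer→Invites→Decor = 6+7+4 = 17 ⇒ 17 weeks.
Since Decor is critical, the +3 change carries straight to that chain (now 20 weeks).
The critical path is still Caterer→Invites→Decor; finish is now 20 weeks.

Caterer, Invites, Decor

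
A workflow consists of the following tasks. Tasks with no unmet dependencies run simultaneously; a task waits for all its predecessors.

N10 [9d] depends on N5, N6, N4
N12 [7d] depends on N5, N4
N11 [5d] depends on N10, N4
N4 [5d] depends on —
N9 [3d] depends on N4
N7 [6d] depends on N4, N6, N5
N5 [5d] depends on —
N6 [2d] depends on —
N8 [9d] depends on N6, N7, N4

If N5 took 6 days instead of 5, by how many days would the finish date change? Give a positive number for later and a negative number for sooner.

Critical path before the change: N5→N7→N8 = 5+6+9 = 20 giving 20 days.
Since N5 is critical, the +1 change carries straight to that chain (now 21 days).
No other chain overtakes it, so the finish is 21 days.
Change in finish: 21 − 20 = +1 days.

1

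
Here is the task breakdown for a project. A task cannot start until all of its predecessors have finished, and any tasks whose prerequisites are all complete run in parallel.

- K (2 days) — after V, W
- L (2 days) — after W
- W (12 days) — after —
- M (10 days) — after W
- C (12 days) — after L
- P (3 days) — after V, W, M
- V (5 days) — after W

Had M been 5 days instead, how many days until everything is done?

26

Baseline: W→L→C = 12+2+12 = 26 → 26 days.
The longest path through M is only 25 days, so M has float 1.
That remains the longest chain; total 26 days.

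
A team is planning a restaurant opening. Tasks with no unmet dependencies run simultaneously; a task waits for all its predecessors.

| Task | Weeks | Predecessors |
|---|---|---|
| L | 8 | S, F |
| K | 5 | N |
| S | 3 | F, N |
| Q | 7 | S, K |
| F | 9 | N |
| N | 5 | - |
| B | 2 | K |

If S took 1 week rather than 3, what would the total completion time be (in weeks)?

Baseline: N→F→S→L = 5+9+3+8 = 25 → 25 weeks.
S is on the critical path; changing it to 1 makes that path 23 weeks.
No other chain overtakes it, so the finish is 23 weeks.

23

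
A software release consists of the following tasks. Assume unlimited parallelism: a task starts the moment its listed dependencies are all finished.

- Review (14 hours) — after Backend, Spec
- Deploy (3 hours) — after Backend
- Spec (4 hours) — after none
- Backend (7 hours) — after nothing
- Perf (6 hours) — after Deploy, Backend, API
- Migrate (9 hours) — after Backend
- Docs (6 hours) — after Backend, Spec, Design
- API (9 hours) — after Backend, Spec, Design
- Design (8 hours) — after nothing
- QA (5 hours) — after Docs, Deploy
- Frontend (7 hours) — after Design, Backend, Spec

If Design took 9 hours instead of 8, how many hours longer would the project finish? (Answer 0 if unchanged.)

As given, the longest chain is Design→API→Perf = 8+9+6 = 23, so the finish is 23 hours.
Since Design is critical, the +1 change carries straight to that chain (now 24 hours).
That remains the longest chain; total 24 hours.
Change in finish: 24 − 23 = +1 hours.

1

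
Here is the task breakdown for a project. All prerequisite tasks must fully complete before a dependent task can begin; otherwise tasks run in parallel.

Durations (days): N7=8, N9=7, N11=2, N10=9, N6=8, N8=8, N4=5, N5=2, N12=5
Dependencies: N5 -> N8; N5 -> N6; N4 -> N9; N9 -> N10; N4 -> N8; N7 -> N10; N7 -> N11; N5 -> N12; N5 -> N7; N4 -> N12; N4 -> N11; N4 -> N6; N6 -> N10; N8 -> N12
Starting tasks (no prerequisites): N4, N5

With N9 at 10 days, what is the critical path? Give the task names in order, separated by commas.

N4, N9, N10

The binding path is N4→N6→N10 = 5+8+9 = 22; finish at 22 days.
N9 has 1 day of float (longest path through it is 21).
Now N4→N9→N10 = 5+10+9 = 24 is longest, so the finish becomes 24 days.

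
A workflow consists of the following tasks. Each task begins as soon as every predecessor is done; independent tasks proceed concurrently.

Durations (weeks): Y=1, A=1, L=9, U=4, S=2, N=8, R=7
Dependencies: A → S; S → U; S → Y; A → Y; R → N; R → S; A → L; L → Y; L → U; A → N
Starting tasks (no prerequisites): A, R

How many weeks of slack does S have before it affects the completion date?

2

Critical path: R→N = 7+8 = 15, so the finish is 15 weeks.
S finishes as early as 9 and must finish by 11.
Slack of S = 9 − 7 = 2 weeks.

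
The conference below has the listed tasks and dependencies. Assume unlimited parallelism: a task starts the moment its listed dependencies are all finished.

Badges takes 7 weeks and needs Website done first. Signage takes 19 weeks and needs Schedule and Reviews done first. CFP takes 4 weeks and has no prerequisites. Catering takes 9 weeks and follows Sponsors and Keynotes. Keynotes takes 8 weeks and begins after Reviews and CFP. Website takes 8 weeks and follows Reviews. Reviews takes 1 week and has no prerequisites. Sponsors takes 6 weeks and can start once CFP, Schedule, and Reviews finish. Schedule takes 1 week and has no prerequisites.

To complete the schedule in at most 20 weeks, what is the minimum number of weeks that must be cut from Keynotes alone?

1

Current finish: 21 weeks; target: 20.
Keynotes is on every critical path, so each week cut from Keynotes cuts the finish by one (this holds down to a finish of 20).
Need 21 − 20 = 1 week off Keynotes → Keynotes becomes 7 weeks, finish becomes 20.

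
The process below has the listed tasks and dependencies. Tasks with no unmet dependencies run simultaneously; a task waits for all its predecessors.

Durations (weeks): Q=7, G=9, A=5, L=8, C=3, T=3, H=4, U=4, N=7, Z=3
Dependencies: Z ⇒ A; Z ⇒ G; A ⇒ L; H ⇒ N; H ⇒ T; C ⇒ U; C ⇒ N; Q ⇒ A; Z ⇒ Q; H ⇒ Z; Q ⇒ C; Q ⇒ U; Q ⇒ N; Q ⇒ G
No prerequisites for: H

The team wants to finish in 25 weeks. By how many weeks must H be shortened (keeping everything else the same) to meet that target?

Current finish: 27 weeks; target: 25.
H is on every critical path, so each week cut from H cuts the finish by one (this holds down to a finish of 24).
Need 27 − 25 = 2 weeks off H → H becomes 2 weeks, finish becomes 25.

2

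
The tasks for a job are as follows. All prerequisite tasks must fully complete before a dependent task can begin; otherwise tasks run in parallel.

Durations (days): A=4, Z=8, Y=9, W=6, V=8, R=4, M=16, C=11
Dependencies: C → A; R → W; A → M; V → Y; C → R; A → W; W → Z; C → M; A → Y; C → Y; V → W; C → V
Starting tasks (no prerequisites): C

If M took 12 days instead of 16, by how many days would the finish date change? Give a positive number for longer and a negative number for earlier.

0

Critical path before the change: C→V→W→Z = 11+8+6+8 = 33 giving 33 days.
M has 2 days of float (longest path through it is 31).
The critical path is still C→V→W→Z; finish is now 33 days.
Change in finish: 33 − 33 = +0 days.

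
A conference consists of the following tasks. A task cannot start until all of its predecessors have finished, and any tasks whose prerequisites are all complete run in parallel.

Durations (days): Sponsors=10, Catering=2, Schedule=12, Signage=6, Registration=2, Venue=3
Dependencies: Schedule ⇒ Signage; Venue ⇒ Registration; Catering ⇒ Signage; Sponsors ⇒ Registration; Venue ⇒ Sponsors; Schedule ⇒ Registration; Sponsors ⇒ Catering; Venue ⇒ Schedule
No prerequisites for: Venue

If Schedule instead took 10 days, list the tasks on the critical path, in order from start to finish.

Baseline: Venue→Schedule→Signage = 3+12+6 = 21 → 21 days.
Schedule lies on that path, so at 10 days the path becomes 19 days.
The binding chain switches to Venue→Sponsors→Catering→Signage = 3+10+2+6 = 21; finish 21 days.

Venue, Sponsors, Catering, Signage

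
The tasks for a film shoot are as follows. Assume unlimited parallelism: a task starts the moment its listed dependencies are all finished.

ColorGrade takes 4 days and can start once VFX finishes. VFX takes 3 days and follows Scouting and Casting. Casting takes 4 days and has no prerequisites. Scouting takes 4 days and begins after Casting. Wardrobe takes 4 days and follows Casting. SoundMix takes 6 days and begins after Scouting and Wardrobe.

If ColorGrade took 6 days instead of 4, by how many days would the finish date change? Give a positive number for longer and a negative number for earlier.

Critical path before the change: Casting→Scouting→VFX→ColorGrade = 4+4+3+4 = 15 giving 15 days.
ColorGrade lies on that path, so at 6 days the path becomes 17 days.
No other chain overtakes it, so the finish is 17 days.
Change in finish: 17 − 15 = +2 days.

2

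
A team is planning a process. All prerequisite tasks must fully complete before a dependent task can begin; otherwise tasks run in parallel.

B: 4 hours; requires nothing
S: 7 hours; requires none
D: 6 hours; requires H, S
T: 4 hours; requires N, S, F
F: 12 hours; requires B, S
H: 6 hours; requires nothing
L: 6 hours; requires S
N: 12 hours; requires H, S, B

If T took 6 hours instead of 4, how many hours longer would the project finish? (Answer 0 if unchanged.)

2

Actual critical path: S→F→T = 7+12+4 = 23 ⇒ 23 hours.
Since T is critical, the +2 change carries straight to that chain (now 25 hours).
The critical path is still S→F→T; finish is now 25 hours.
Change in finish: 25 − 23 = +2 hours.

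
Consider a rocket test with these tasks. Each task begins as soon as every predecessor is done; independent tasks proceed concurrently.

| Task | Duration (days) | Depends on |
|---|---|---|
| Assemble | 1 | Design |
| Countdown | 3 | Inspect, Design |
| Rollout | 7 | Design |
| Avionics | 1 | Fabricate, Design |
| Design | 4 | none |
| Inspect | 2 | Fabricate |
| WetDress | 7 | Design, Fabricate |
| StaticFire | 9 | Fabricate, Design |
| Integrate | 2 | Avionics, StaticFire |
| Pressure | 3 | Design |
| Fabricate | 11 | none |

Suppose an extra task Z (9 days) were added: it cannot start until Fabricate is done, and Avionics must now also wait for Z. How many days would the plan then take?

Originally the plan takes 22 days.
With Z inserted, Avionics now waits for max(Fabricate, Design, Z).
New critical path: Fabricate→Z→Avionics→Integrate = 11+9+1+2 = 23 ⇒ 23 days.

23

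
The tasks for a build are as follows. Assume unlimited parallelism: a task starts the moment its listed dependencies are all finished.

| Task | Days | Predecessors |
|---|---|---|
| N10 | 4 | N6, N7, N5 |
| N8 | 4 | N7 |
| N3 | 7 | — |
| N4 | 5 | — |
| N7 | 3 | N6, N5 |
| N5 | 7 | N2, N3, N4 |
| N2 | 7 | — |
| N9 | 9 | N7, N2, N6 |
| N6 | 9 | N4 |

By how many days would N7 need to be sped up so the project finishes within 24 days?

2

Current finish: 26 days; target: 24.
N7 is on every critical path, so each day cut from N7 cuts the finish by one (this holds down to a finish of 24).
Need 26 − 24 = 2 days off N7 → N7 becomes 1 day, finish becomes 24.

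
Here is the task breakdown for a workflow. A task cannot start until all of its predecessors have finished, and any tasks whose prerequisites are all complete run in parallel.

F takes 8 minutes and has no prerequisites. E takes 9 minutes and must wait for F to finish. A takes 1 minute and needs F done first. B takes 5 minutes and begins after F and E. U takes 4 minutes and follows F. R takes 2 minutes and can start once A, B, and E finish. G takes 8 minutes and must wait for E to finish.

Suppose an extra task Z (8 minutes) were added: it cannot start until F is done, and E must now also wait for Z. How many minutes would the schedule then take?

Originally the schedule takes 25 minutes.
With Z inserted, E now waits for max(F, Z).
New critical path: F→Z→E→G = 8+8+9+8 = 33 ⇒ 33 minutes.

33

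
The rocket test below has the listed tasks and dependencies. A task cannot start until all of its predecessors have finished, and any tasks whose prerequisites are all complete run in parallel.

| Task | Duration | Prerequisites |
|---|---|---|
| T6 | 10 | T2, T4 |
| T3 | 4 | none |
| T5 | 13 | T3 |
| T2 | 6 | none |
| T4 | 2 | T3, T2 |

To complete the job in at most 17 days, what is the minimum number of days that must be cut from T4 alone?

Current finish: 18 days; target: 17.
T4 is on every critical path, so each day cut from T4 cuts the finish by one (this holds down to a finish of 17).
Need 18 − 17 = 1 day off T4 → T4 becomes 1 day, finish becomes 17.

1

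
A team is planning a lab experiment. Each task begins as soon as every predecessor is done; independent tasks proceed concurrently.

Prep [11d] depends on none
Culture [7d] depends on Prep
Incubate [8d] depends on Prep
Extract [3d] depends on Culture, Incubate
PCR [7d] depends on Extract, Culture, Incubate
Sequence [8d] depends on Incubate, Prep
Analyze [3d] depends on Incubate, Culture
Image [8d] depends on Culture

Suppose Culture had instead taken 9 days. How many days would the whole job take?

30

Baseline: Prep→Incubate→Extract→PCR = 11+8+3+7 = 29 → 29 days.
Culture is off the critical path — its longest chain is 28 days, giving 1 of slack.
The binding chain switches to Prep→Culture→Extract→PCR = 11+9+3+7 = 30; finish 30 days.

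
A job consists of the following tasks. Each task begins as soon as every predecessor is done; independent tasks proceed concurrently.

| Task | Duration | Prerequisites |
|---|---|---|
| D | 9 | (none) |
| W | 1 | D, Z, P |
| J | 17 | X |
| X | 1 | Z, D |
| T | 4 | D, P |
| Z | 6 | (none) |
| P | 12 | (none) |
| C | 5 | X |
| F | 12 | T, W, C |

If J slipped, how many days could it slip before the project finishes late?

The longest chain is P→T→F = 12+4+12 = 28; overall finish 28 days.
The longest chain containing J totals 27 days.
So J can slip 28 − 27 = 1 day.

1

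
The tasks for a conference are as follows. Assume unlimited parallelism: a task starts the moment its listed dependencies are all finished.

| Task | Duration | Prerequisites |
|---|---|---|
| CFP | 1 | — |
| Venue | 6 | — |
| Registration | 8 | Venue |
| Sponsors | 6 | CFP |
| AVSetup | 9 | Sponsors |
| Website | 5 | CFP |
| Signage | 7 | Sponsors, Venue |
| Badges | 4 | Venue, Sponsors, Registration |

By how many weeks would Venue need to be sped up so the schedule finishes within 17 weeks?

1

Current finish: 18 weeks; target: 17.
Venue is on every critical path, so each week cut from Venue cuts the finish by one (this holds down to a finish of 16).
Need 18 − 17 = 1 week off Venue → Venue becomes 5 weeks, finish becomes 17.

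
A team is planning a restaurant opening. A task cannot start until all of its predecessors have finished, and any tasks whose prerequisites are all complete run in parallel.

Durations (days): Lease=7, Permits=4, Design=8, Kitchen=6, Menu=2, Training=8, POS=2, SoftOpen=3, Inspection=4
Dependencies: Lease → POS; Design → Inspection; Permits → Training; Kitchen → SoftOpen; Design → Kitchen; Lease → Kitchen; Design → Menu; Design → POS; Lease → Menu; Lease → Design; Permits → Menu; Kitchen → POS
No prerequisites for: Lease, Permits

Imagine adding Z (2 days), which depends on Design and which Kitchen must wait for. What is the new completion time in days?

Originally the plan takes 24 days.
With Z inserted, Kitchen now waits for max(Design, Lease, Z).
New critical path: Lease→Design→Z→Kitchen→SoftOpen = 7+8+2+6+3 = 26 ⇒ 26 days.

26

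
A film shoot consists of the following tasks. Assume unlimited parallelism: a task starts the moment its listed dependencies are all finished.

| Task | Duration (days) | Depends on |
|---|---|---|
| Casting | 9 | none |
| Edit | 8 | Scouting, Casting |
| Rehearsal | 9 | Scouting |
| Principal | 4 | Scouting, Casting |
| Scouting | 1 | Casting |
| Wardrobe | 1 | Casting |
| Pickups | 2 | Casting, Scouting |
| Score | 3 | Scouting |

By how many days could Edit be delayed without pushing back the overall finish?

1

Critical path: Casting→Scouting→Rehearsal = 9+1+9 = 19, so the finish is 19 days.
Longest path through Edit: 18 days (earliest finish 18, latest finish 19).
Slack of Edit = 11 − 10 = 1 day.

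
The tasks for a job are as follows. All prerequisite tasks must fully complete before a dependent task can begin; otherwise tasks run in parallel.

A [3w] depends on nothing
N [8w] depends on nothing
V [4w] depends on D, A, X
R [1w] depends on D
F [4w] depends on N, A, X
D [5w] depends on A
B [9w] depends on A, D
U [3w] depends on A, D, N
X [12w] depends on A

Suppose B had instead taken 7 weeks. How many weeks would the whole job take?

19

Baseline: A→X→F = 3+12+4 = 19 → 19 weeks.
B is off the critical path — its longest chain is 17 weeks, giving 2 of slack.
The critical path is still A→X→F; finish is now 19 weeks.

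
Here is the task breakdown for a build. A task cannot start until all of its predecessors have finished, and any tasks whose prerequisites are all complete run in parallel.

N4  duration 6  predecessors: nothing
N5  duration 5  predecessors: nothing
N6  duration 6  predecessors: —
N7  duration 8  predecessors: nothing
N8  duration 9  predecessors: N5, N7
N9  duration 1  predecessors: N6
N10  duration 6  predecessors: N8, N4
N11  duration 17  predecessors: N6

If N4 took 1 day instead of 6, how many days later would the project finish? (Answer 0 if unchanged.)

0

The binding path is N6→N11 = 6+17 = 23; finish at 23 days.
N4 has 11 days of float (longest path through it is 12).
The critical path is still N6→N11; finish is now 23 days.
Change in finish: 23 − 23 = +0 days.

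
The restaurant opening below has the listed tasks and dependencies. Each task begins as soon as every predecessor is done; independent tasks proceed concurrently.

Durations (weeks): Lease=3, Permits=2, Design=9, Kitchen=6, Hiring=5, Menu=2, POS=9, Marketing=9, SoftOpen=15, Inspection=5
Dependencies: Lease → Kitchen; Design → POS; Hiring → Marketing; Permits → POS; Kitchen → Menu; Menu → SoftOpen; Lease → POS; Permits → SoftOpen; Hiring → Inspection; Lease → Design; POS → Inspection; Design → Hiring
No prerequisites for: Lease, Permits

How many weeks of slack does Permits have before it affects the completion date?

Lease→Design→Hiring→Marketing = 3+9+5+9 = 26 sets the makespan at 26 weeks.
The longest chain containing Permits totals 17 weeks.
Float = 26 − 17 = 9.

9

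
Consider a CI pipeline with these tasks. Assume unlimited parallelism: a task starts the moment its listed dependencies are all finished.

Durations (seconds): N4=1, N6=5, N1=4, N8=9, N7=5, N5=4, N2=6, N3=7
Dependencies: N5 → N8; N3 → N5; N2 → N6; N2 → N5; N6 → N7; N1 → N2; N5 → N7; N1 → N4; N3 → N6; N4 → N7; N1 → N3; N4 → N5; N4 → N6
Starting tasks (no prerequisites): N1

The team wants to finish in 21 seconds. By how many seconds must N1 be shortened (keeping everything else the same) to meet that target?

Current finish: 24 seconds; target: 21.
N1 is on every critical path, so each second cut from N1 cuts the finish by one (this holds down to a finish of 21).
Need 24 − 21 = 3 seconds off N1 → N1 becomes 1 second, finish becomes 21.

3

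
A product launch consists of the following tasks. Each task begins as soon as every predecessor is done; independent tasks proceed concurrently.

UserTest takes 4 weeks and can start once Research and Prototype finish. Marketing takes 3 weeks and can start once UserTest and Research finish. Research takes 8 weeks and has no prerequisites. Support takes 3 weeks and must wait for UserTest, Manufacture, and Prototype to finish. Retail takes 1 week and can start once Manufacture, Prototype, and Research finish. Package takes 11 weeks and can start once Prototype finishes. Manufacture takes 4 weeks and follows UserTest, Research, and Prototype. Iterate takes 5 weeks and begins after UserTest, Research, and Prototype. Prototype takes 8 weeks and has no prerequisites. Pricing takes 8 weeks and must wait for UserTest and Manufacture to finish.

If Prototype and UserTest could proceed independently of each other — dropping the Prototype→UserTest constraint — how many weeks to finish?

24

With the dependency in place, Research→UserTest→Manufacture→Pricing = 8+4+4+8 = 24 sets the finish at 24 weeks.
Dropping Prototype→UserTest doesn't change UserTest's earliest start (8); another predecessor still binds.
New critical path: Research→UserTest→Manufacture→Pricing = 8+4+4+8 = 24 ⇒ 24 weeks.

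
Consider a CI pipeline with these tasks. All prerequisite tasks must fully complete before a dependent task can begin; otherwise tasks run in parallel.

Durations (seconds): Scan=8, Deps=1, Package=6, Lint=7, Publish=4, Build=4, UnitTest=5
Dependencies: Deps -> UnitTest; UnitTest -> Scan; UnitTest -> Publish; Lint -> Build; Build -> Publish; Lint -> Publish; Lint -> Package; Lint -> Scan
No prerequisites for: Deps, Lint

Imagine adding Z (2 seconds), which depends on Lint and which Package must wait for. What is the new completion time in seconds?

15

Originally the plan takes 15 seconds.
With Z inserted, Package now waits for max(Lint, Z).
New critical path: Lint→Z→Package = 7+2+6 = 15 ⇒ 15 seconds.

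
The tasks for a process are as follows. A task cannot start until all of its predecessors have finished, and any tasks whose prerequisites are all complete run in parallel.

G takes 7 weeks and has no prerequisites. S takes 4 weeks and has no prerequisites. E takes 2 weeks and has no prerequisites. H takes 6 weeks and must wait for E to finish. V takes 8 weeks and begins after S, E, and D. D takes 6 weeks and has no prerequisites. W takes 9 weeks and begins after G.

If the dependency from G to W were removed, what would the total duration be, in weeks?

With the dependency in place, G→W = 7+9 = 16 sets the finish at 16 weeks.
Without G→W, W's earliest start moves from 7 to 0.
After: D→V = 6+8 = 14 → 14 weeks.

14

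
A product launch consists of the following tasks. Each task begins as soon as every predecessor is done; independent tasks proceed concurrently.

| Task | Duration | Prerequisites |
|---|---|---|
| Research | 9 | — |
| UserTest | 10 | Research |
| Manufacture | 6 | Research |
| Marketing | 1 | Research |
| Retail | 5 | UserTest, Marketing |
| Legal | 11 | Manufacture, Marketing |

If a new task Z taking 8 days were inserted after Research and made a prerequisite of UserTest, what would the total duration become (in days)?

32

Originally the plan takes 26 days.
With Z inserted, UserTest now waits for max(Research, Z).
New critical path: Research→Z→UserTest→Retail = 9+8+10+5 = 32 ⇒ 32 days.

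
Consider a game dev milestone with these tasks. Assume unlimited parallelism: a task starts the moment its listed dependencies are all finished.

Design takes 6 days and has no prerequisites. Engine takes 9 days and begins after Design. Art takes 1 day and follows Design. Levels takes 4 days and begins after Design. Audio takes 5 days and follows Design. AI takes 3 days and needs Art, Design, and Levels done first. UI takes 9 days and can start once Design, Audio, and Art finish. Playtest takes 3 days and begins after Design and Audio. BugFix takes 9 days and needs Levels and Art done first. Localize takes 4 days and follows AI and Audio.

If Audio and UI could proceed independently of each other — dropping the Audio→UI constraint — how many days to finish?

19

Original critical path: Design→Audio→UI = 6+5+9 = 20 ⇒ 20 days.
Without Audio→UI, UI's earliest start moves from 11 to 7.
The longest chain is now Design→Levels→BugFix = 6+4+9 = 19, so the plan takes 19 days.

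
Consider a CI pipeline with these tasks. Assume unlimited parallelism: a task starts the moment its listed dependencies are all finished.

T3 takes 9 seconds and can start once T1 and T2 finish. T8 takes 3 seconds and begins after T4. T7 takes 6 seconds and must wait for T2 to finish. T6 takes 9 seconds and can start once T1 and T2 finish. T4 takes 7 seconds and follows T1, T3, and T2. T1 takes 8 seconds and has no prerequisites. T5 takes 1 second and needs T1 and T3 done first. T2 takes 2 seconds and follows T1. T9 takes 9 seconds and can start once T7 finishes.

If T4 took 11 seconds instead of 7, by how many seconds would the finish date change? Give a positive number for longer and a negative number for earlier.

Actual critical path: T1→T2→T3→T4→T8 = 8+2+9+7+3 = 29 ⇒ 29 seconds.
Since T4 is critical, the +4 change carries straight to that chain (now 33 seconds).
The critical path is still T1→T2→T3→T4→T8; finish is now 33 seconds.
Change in finish: 33 − 29 = +4 seconds.

4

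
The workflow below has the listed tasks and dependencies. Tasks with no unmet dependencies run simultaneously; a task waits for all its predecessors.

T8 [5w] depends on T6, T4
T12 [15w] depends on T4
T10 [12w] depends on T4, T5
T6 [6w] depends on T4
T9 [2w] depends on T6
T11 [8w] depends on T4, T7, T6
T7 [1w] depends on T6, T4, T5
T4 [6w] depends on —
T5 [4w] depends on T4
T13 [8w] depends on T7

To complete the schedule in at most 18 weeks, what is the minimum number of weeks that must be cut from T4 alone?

Current finish: 22 weeks; target: 18.
T4 is on every critical path, so each week cut from T4 cuts the finish by one (this holds down to a finish of 17).
Need 22 − 18 = 4 weeks off T4 → T4 becomes 2 weeks, finish becomes 18.

4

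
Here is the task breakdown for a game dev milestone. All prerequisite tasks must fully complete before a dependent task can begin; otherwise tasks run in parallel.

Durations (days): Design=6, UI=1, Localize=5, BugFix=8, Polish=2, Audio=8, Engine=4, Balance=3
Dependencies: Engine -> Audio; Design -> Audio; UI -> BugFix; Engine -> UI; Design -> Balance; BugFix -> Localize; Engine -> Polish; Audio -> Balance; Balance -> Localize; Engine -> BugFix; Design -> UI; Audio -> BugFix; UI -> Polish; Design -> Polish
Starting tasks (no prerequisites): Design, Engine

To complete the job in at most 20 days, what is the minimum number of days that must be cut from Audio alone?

Current finish: 27 days; target: 20.
Audio is on every critical path, so each day cut from Audio cuts the finish by one (this holds down to a finish of 20).
Need 27 − 20 = 7 days off Audio → Audio becomes 1 day, finish becomes 20.

7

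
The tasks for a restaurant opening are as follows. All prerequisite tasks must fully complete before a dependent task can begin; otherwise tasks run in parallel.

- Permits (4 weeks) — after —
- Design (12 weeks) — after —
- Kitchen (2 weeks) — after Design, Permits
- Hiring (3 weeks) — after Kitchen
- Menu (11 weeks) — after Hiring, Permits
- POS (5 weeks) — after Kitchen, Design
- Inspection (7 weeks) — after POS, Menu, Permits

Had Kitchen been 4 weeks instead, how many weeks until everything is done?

Critical path before the change: Design→Kitchen→Hiring→Menu→Inspection = 12+2+3+11+7 = 35 giving 35 weeks.
Kitchen is on the critical path; changing it to 4 makes that path 37 weeks.
That remains the longest chain; total 37 weeks.

37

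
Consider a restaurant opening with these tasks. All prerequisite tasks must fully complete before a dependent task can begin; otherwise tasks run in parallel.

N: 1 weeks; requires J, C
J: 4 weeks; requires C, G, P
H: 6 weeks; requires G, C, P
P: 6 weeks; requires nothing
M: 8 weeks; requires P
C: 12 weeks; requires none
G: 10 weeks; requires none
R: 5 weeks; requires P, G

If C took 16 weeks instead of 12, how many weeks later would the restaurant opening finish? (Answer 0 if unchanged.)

As given, the longest chain is C→H = 12+6 = 18, so the finish is 18 weeks.
C lies on that path, so at 16 weeks the path becomes 22 weeks.
The critical path is still C→H; finish is now 22 weeks.
Change in finish: 22 − 18 = +4 weeks.

4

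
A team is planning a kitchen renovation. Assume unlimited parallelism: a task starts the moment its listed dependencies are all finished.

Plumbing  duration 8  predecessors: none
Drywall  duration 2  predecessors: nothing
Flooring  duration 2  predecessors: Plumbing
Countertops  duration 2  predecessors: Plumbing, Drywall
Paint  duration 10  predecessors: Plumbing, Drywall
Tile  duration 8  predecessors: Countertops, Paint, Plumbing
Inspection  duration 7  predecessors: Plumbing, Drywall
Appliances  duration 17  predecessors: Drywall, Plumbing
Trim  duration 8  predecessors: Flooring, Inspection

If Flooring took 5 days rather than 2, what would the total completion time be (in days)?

The binding path is Plumbing→Paint→Tile = 8+10+8 = 26; finish at 26 days.
Flooring has 8 days of float (longest path through it is 18).
That remains the longest chain; total 26 days.

26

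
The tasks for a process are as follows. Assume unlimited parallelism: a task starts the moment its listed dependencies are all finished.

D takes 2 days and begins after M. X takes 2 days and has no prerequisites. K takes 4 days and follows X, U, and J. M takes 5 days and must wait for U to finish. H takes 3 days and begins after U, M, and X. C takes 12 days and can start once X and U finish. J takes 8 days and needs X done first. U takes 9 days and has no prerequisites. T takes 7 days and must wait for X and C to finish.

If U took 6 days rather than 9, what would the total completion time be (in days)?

As given, the longest chain is U→C→T = 9+12+7 = 28, so the finish is 28 days.
U is on the critical path; changing it to 6 makes that path 25 days.
The critical path is still U→C→T; finish is now 25 days.

25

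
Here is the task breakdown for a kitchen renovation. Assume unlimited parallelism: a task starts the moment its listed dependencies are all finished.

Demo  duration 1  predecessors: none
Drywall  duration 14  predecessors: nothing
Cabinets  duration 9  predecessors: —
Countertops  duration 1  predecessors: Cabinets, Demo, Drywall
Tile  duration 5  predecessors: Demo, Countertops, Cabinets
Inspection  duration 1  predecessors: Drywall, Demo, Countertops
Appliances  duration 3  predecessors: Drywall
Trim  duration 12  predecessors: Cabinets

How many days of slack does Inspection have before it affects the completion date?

5

The longest chain is Cabinets→Trim = 9+12 = 21; overall finish 21 days.
The longest chain containing Inspection totals 16 days.
Float = 21 − 16 = 5.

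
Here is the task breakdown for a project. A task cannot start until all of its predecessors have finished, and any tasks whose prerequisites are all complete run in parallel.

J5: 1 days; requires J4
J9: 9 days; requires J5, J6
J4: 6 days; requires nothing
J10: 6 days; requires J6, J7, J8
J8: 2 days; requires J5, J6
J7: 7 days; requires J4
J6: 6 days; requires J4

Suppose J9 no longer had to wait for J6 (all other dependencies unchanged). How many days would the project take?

20

Before: longest chain J4→J6→J9 = 6+6+9 = 21, finish 21.
Without J6→J9, J9's earliest start moves from 12 to 7.
After: J4→J6→J8→J10 = 6+6+2+6 = 20 → 20 days.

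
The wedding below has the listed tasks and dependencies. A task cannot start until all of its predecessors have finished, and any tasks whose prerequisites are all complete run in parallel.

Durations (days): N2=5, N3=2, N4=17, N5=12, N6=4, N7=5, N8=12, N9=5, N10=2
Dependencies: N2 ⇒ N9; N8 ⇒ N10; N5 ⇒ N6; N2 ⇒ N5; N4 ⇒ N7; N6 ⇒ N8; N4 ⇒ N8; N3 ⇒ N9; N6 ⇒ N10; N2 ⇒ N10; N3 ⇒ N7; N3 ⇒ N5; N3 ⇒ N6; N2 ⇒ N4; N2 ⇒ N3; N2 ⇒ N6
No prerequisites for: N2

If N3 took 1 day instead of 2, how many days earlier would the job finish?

As given, the longest chain is N2→N3→N5→N6→N8→N10 = 5+2+12+4+12+2 = 37, so the finish is 37 days.
Since N3 is critical, the -1 change carries straight to that chain (now 36 days).
The critical path is still N2→N3→N5→N6→N8→N10; finish is now 36 days.
Change in finish: 36 − 37 = -1 days.

1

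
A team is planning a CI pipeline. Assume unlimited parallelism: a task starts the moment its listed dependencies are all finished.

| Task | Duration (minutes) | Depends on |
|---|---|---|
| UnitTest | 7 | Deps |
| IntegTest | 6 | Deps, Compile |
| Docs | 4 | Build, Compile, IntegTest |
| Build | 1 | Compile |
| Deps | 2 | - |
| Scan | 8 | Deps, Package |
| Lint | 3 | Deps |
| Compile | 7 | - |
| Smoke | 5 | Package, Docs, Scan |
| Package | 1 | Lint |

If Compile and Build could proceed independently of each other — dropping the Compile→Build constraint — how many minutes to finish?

Before: longest chain Compile→IntegTest→Docs→Smoke = 7+6+4+5 = 22, finish 22.
Without Compile→Build, Build's earliest start moves from 7 to 0.
New critical path: Compile→IntegTest→Docs→Smoke = 7+6+4+5 = 22 ⇒ 22 minutes.

22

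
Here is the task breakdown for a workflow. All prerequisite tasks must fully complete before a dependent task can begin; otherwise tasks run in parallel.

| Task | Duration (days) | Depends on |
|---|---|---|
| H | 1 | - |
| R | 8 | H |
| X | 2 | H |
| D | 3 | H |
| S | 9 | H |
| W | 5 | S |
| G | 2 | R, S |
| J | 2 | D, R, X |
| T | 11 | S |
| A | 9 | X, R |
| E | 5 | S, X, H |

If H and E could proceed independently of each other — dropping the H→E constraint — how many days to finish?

Original critical path: H→S→T = 1+9+11 = 21 ⇒ 21 days.
Dropping H→E doesn't change E's earliest start (10); another predecessor still binds.
After: H→S→T = 1+9+11 = 21 → 21 days.

21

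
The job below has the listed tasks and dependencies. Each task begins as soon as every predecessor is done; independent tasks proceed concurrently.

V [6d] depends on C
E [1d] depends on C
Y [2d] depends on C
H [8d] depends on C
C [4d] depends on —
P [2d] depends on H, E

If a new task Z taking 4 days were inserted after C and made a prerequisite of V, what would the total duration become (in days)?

14

Originally the plan takes 14 days.
With Z inserted, V now waits for max(C, Z).
New critical path: C→Z→V = 4+4+6 = 14 ⇒ 14 days.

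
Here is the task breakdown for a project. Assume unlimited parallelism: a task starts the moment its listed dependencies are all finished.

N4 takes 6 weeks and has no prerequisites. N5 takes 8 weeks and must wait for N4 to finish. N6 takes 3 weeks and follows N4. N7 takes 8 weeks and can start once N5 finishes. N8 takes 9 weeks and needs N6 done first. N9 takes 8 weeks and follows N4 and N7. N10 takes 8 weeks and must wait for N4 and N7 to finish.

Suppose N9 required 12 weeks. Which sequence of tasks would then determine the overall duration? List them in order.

N4, N5, N7, N9

The binding path is N4→N5→N7→N9 = 6+8+8+8 = 30; finish at 30 weeks.
N9 is on the critical path; changing it to 12 makes that path 34 weeks.
The critical path is still N4→N5→N7→N9; finish is now 34 weeks.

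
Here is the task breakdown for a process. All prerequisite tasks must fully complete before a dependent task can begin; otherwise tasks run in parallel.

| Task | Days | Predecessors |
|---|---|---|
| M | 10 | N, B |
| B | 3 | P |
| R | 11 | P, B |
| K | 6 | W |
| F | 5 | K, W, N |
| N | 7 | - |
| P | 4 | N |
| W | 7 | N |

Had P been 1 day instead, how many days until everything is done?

25

Actual critical path: N→P→B→R = 7+4+3+11 = 25 ⇒ 25 days.
Since P is critical, the -3 change carries straight to that chain (now 22 days).
Now N→W→K→F = 7+7+6+5 = 25 is longest, so the finish becomes 25 days.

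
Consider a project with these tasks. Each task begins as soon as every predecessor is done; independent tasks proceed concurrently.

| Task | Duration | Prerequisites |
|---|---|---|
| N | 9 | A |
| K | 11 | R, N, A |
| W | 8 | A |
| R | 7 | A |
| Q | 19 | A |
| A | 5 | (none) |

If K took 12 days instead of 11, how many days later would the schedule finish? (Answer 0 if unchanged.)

Actual critical path: A→N→K = 5+9+11 = 25 ⇒ 25 days.
K lies on that path, so at 12 days the path becomes 26 days.
That remains the longest chain; total 26 days.
Change in finish: 26 − 25 = +1 days.

1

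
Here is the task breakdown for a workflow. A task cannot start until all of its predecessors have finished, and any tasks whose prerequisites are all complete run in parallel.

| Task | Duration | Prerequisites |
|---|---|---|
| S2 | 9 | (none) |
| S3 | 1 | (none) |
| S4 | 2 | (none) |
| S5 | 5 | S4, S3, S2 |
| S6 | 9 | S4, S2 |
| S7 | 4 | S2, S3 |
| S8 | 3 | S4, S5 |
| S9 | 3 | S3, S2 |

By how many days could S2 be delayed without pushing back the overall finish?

S2→S6 = 9+9 = 18 sets the makespan at 18 days.
S2 finishes as early as 9 and must finish by 9.
Slack of S2 = 0 − 0 = 0 days.

0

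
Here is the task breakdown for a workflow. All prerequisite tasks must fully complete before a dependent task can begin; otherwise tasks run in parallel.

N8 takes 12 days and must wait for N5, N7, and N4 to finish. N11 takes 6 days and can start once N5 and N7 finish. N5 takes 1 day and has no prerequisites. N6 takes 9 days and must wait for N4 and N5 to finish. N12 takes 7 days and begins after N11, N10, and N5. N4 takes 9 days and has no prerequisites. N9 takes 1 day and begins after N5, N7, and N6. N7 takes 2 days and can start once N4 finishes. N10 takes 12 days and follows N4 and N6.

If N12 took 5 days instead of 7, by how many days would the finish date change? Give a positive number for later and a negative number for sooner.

-2

Actual critical path: N4→N6→N10→N12 = 9+9+12+7 = 37 ⇒ 37 days.
N12 is on the critical path; changing it to 5 makes that path 35 days.
That remains the longest chain; total 35 days.
Change in finish: 35 − 37 = -2 days.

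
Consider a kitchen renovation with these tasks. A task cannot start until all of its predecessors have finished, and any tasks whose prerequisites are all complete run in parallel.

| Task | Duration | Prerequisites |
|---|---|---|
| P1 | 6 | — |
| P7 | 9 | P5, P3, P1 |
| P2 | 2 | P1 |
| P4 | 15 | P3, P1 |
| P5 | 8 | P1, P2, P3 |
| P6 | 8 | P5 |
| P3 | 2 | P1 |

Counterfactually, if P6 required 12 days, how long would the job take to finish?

28

Baseline: P1→P2→P5→P7 = 6+2+8+9 = 25 → 25 days.
The longest path through P6 is only 24 days, so P6 has float 1.
The binding chain switches to P1→P2→P5→P6 = 6+2+8+12 = 28; finish 28 days.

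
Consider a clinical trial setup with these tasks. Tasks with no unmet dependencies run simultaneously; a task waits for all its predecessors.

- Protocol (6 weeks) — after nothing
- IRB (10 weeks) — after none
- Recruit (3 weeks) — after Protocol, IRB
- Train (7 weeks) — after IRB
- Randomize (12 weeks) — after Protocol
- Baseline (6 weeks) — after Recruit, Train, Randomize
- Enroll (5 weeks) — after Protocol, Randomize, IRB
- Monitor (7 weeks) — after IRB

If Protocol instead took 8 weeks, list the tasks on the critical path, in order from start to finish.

Protocol, Randomize, Baseline

Baseline: Protocol→Randomize→Baseline = 6+12+6 = 24 → 24 weeks.
Since Protocol is critical, the +2 change carries straight to that chain (now 26 weeks).
That remains the longest chain; total 26 weeks.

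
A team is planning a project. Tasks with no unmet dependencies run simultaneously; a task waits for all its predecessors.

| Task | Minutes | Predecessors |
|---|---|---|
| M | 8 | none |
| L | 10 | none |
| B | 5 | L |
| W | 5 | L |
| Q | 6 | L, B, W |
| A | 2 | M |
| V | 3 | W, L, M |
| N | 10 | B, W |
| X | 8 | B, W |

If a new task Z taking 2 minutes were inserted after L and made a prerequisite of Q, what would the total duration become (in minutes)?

25

Originally the job takes 25 minutes.
With Z inserted, Q now waits for max(L, B, W, Z).
New critical path: L→B→N = 10+5+10 = 25 ⇒ 25 minutes.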